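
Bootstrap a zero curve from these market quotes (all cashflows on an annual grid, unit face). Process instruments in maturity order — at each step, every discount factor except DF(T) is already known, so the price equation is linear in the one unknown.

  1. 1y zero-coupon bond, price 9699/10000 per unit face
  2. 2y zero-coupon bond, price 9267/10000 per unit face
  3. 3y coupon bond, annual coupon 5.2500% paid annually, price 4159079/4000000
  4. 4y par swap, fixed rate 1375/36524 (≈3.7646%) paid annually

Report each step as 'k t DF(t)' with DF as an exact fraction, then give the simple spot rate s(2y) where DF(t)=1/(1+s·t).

1 1 9699/10000
2 2 9267/10000
3 3 8933/10000
4 4 69/80
s(2y) = (1/(9267/10000) − 1)/(2) = 733/18534 ≈ 3.9549%

step 1 [1y] zero: DF = P = 9699/10000 ≈ 0.969900
step 2 [2y] zero: DF = P = 9267/10000 ≈ 0.926700
step 3 [3y] bond c/1=21/400: DF=(4159079/4000000 − 21/400·(0.969900+0.926700))/(1+21/400) = 8933/10000 ≈ 0.893300
step 4 [4y] swap r/1=1375/36524: DF=(1 − 1375/36524·(0.969900+0.926700+0.893300))/(1+1375/36524) = 69/80 ≈ 0.862500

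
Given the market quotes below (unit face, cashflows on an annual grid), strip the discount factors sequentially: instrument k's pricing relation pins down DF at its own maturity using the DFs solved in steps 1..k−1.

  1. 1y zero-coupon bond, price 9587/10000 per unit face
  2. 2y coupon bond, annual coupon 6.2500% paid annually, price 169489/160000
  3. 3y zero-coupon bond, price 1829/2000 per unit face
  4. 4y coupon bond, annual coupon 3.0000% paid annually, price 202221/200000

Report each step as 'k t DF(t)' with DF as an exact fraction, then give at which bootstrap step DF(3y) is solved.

step 1 [1y] zero: DF = P = 9587/10000 ≈ 0.958700
step 2 [2y] bond c/1=1/16: DF=(169489/160000 − 1/16·(0.958700))/(1+1/16) = 4703/5000 ≈ 0.940600
step 3 [3y] zero: DF = P = 1829/2000 ≈ 0.914500
step 4 [4y] bond c/1=3/100: DF=(202221/200000 − 3/100·(0.958700+0.940600+0.914500))/(1+3/100) = 8997/10000 ≈ 0.899700

1 1 9587/10000
2 2 4703/5000
3 3 1829/2000
4 4 8997/10000
DF(3y) is solved at step 3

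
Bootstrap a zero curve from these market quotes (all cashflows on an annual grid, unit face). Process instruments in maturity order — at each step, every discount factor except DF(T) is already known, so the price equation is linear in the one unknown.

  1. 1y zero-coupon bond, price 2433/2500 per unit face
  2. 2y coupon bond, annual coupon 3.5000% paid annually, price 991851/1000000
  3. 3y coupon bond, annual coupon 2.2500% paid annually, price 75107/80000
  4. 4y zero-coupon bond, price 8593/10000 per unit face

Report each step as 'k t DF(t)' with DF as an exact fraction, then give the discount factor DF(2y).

step 1 [1y] zero: DF = P = 2433/2500 ≈ 0.973200
step 2 [2y] bond c/1=7/200: DF=(991851/1000000 − 7/200·(0.973200))/(1+7/200) = 4627/5000 ≈ 0.925400
step 3 [3y] bond c/1=9/400: DF=(75107/80000 − 9/400·(0.973200+0.925400))/(1+9/400) = 2191/2500 ≈ 0.876400
step 4 [4y] zero: DF = P = 8593/10000 ≈ 0.859300

1 1 2433/2500
2 2 4627/5000
3 3 2191/2500
4 4 8593/10000
DF(2y) = 4627/5000 ≈ 0.925400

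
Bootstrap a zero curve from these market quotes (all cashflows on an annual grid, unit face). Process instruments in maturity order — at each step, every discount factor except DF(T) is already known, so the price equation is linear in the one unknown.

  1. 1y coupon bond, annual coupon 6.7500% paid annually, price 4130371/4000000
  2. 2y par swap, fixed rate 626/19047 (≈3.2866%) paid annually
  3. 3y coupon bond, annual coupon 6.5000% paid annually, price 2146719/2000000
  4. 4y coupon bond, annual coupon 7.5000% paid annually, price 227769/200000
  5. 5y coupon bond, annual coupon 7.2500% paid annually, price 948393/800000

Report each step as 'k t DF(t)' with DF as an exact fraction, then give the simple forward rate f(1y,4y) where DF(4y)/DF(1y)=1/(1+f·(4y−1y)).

step 1 [1y] bond c/1=27/400: DF=(4130371/4000000 − 27/400·(0))/(1+27/400) = 9673/10000 ≈ 0.967300
step 2 [2y] swap r/1=626/19047: DF=(1 − 626/19047·(0.967300))/(1+626/19047) = 4687/5000 ≈ 0.937400
step 3 [3y] bond c/1=13/200: DF=(2146719/2000000 − 13/200·(0.967300+0.937400))/(1+13/200) = 2229/2500 ≈ 0.891600
step 4 [4y] bond c/1=3/40: DF=(227769/200000 − 3/40·(0.967300+0.937400+0.891600))/(1+3/40) = 8643/10000 ≈ 0.864300
step 5 [5y] bond c/1=29/400: DF=(948393/800000 − 29/400·(0.967300+0.937400+0.891600+0.864300))/(1+29/400) = 8579/10000 ≈ 0.857900

1 1 9673/10000
2 2 4687/5000
3 3 2229/2500
4 4 8643/10000
5 5 8579/10000
f(1y,4y) = ((9673/10000)/(8643/10000) − 1)/(3) = 1030/25929 ≈ 3.9724%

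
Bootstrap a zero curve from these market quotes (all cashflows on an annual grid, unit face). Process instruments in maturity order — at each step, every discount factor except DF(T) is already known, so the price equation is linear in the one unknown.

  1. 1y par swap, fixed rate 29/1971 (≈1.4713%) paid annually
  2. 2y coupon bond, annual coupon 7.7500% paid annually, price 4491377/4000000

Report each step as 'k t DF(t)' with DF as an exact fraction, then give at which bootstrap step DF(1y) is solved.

1 1 1971/2000
2 2 607/625
DF(1y) is solved at step 1

step 1 [1y] swap r/1=29/1971: DF=(1 − 29/1971·(0))/(1+29/1971) = 1971/2000 ≈ 0.985500
step 2 [2y] bond c/1=31/400: DF=(4491377/4000000 − 31/400·(0.985500))/(1+31/400) = 607/625 ≈ 0.971200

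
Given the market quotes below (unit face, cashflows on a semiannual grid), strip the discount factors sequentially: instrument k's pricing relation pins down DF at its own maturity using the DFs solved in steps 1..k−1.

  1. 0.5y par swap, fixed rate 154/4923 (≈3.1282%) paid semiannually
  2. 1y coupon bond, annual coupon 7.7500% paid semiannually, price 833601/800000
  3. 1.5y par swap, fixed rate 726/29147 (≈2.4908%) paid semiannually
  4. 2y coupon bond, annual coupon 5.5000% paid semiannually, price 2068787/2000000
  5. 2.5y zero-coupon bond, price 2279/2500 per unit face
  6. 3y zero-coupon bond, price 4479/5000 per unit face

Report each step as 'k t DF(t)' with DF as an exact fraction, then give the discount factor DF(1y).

1 1/2 4923/5000
2 1 604/625
3 3/2 9637/10000
4 2 9287/10000
5 5/2 2279/2500
6 3 4479/5000
DF(1y) = 604/625 ≈ 0.966400

step 1 [0.5y] swap r/2=77/4923: DF=(1 − 77/4923·(0))/(1+77/4923) = 4923/5000 ≈ 0.984600
step 2 [1y] bond c/2=31/800: DF=(833601/800000 − 31/800·(0.984600))/(1+31/800) = 604/625 ≈ 0.966400
step 3 [1.5y] swap r/2=363/29147: DF=(1 − 363/29147·(0.984600+0.966400))/(1+363/29147) = 9637/10000 ≈ 0.963700
step 4 [2y] bond c/2=11/400: DF=(2068787/2000000 − 11/400·(0.984600+0.966400+0.963700))/(1+11/400) = 9287/10000 ≈ 0.928700
step 5 [2.5y] zero: DF = P = 2279/2500 ≈ 0.911600
step 6 [3y] zero: DF = P = 4479/5000 ≈ 0.895800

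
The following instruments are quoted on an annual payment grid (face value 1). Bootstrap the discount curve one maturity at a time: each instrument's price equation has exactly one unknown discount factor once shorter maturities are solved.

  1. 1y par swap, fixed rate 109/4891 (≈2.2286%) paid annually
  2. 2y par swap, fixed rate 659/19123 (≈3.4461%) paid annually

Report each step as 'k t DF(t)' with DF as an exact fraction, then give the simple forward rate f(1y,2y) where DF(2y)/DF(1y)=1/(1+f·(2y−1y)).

step 1 [1y] swap r/1=109/4891: DF=(1 − 109/4891·(0))/(1+109/4891) = 4891/5000 ≈ 0.978200
step 2 [2y] swap r/1=659/19123: DF=(1 − 659/19123·(0.978200))/(1+659/19123) = 9341/10000 ≈ 0.934100

1 1 4891/5000
2 2 9341/10000
f(1y,2y) = ((4891/5000)/(9341/10000) − 1)/(1) = 441/9341 ≈ 4.7211%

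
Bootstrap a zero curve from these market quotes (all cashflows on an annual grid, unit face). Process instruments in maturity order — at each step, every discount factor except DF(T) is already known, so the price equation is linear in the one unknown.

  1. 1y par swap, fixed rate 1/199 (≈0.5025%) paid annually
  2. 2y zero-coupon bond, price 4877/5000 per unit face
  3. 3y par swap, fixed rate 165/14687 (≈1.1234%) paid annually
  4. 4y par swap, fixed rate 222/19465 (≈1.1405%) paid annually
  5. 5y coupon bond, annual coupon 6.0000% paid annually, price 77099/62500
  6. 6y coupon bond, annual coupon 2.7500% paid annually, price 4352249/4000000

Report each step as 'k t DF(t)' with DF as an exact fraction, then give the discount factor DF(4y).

step 1 [1y] swap r/1=1/199: DF=(1 − 1/199·(0))/(1+1/199) = 199/200 ≈ 0.995000
step 2 [2y] zero: DF = P = 4877/5000 ≈ 0.975400
step 3 [3y] swap r/1=165/14687: DF=(1 − 165/14687·(0.995000+0.975400))/(1+165/14687) = 967/1000 ≈ 0.967000
step 4 [4y] swap r/1=222/19465: DF=(1 − 222/19465·(0.995000+0.975400+0.967000))/(1+222/19465) = 2389/2500 ≈ 0.955600
step 5 [5y] bond c/1=3/50: DF=(77099/62500 − 3/50·(0.995000+0.975400+0.967000+0.955600))/(1+3/50) = 4717/5000 ≈ 0.943400
step 6 [6y] bond c/1=11/400: DF=(4352249/4000000 − 11/400·(0.995000+0.975400+0.967000+0.955600+0.943400))/(1+11/400) = 1859/2000 ≈ 0.929500

1 1 199/200
2 2 4877/5000
3 3 967/1000
4 4 2389/2500
5 5 4717/5000
6 6 1859/2000
DF(4y) = 2389/2500 ≈ 0.955600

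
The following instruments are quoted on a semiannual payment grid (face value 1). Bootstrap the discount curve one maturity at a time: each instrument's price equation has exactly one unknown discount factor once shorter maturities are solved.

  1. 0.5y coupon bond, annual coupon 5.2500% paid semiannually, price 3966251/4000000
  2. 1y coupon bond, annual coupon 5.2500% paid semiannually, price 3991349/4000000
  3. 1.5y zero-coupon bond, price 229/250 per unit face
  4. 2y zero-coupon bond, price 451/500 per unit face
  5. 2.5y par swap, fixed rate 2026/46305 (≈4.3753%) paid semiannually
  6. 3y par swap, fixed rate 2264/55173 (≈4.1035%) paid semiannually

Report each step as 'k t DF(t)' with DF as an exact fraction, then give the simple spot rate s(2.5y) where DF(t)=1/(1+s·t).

1 1/2 4831/5000
2 1 2369/2500
3 3/2 229/250
4 2 451/500
5 5/2 8987/10000
6 3 2217/2500
s(2.5y) = (1/(8987/10000) − 1)/(5/2) = 2026/44935 ≈ 4.5087%

step 1 [0.5y] bond c/2=21/800: DF=(3966251/4000000 − 21/800·(0))/(1+21/800) = 4831/5000 ≈ 0.966200
step 2 [1y] bond c/2=21/800: DF=(3991349/4000000 − 21/800·(0.966200))/(1+21/800) = 2369/2500 ≈ 0.947600
step 3 [1.5y] zero: DF = P = 229/250 ≈ 0.916000
step 4 [2y] zero: DF = P = 451/500 ≈ 0.902000
step 5 [2.5y] swap r/2=1013/46305: DF=(1 − 1013/46305·(0.966200+0.947600+0.916000+0.902000))/(1+1013/46305) = 8987/10000 ≈ 0.898700
step 6 [3y] swap r/2=1132/55173: DF=(1 − 1132/55173·(0.966200+0.947600+0.916000+0.902000+0.898700))/(1+1132/55173) = 2217/2500 ≈ 0.886800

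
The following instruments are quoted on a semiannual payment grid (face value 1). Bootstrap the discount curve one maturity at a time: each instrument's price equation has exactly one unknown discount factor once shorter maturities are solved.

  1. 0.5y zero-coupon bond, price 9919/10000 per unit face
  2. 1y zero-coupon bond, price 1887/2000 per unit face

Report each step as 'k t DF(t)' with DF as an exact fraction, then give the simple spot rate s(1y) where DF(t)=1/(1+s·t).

step 1 [0.5y] zero: DF = P = 9919/10000 ≈ 0.991900
step 2 [1y] zero: DF = P = 1887/2000 ≈ 0.943500

1 1/2 9919/10000
2 1 1887/2000
s(1y) = (1/(1887/2000) − 1)/(1) = 113/1887 ≈ 5.9883%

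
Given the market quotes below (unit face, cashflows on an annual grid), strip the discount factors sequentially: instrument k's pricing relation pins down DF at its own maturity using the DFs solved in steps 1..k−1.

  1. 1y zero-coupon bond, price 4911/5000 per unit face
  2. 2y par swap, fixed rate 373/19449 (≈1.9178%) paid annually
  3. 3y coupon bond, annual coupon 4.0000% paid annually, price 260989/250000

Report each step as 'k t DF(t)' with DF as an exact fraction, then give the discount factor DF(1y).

step 1 [1y] zero: DF = P = 4911/5000 ≈ 0.982200
step 2 [2y] swap r/1=373/19449: DF=(1 − 373/19449·(0.982200))/(1+373/19449) = 9627/10000 ≈ 0.962700
step 3 [3y] bond c/1=1/25: DF=(260989/250000 − 1/25·(0.982200+0.962700))/(1+1/25) = 929/1000 ≈ 0.929000

1 1 4911/5000
2 2 9627/10000
3 3 929/1000
DF(1y) = 4911/5000 ≈ 0.982200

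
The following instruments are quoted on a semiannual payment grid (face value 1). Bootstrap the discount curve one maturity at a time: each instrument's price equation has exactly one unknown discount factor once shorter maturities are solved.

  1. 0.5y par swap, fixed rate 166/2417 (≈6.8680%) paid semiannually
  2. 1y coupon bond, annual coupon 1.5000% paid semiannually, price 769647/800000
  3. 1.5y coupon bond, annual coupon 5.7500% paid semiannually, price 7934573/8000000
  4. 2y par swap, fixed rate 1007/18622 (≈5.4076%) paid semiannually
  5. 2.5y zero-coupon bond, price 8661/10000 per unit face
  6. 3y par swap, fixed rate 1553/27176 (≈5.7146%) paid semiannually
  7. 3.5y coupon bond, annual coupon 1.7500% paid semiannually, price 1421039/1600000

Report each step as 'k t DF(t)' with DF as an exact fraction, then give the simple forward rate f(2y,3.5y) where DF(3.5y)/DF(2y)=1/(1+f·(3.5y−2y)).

step 1 [0.5y] swap r/2=83/2417: DF=(1 − 83/2417·(0))/(1+83/2417) = 2417/2500 ≈ 0.966800
step 2 [1y] bond c/2=3/400: DF=(769647/800000 − 3/400·(0.966800))/(1+3/400) = 9477/10000 ≈ 0.947700
step 3 [1.5y] bond c/2=23/800: DF=(7934573/8000000 − 23/800·(0.966800+0.947700))/(1+23/800) = 4553/5000 ≈ 0.910600
step 4 [2y] swap r/2=1007/37244: DF=(1 − 1007/37244·(0.966800+0.947700+0.910600))/(1+1007/37244) = 8993/10000 ≈ 0.899300
step 5 [2.5y] zero: DF = P = 8661/10000 ≈ 0.866100
step 6 [3y] swap r/2=1553/54352: DF=(1 − 1553/54352·(0.966800+0.947700+0.910600+0.899300+0.866100))/(1+1553/54352) = 8447/10000 ≈ 0.844700
step 7 [3.5y] bond c/2=7/800: DF=(1421039/1600000 − 7/800·(0.966800+0.947700+0.910600+0.899300+0.866100+0.844700))/(1+7/800) = 8333/10000 ≈ 0.833300

1 1/2 2417/2500
2 1 9477/10000
3 3/2 4553/5000
4 2 8993/10000
5 5/2 8661/10000
6 3 8447/10000
7 7/2 8333/10000
f(2y,3.5y) = ((8993/10000)/(8333/10000) − 1)/(3/2) = 440/8333 ≈ 5.2802%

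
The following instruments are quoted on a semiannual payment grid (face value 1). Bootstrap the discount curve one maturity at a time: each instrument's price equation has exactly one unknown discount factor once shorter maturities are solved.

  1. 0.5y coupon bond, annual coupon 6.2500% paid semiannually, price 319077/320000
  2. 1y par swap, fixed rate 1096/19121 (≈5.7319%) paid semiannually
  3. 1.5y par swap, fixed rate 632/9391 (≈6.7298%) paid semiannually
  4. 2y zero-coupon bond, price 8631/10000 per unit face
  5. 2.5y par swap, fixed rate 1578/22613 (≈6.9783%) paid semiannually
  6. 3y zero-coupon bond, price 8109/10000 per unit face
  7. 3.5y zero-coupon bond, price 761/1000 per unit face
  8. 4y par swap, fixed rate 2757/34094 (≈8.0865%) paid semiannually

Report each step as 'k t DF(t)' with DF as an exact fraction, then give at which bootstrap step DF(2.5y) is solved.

step 1 [0.5y] bond c/2=1/32: DF=(319077/320000 − 1/32·(0))/(1+1/32) = 9669/10000 ≈ 0.966900
step 2 [1y] swap r/2=548/19121: DF=(1 − 548/19121·(0.966900))/(1+548/19121) = 2363/2500 ≈ 0.945200
step 3 [1.5y] swap r/2=316/9391: DF=(1 − 316/9391·(0.966900+0.945200))/(1+316/9391) = 2263/2500 ≈ 0.905200
step 4 [2y] zero: DF = P = 8631/10000 ≈ 0.863100
step 5 [2.5y] swap r/2=789/22613: DF=(1 − 789/22613·(0.966900+0.945200+0.905200+0.863100))/(1+789/22613) = 4211/5000 ≈ 0.842200
step 6 [3y] zero: DF = P = 8109/10000 ≈ 0.810900
step 7 [3.5y] zero: DF = P = 761/1000 ≈ 0.761000
step 8 [4y] swap r/2=2757/68188: DF=(1 − 2757/68188·(0.966900+0.945200+0.905200+0.863100+0.842200+0.810900+0.761000))/(1+2757/68188) = 7243/10000 ≈ 0.724300

1 1/2 9669/10000
2 1 2363/2500
3 3/2 2263/2500
4 2 8631/10000
5 5/2 4211/5000
6 3 8109/10000
7 7/2 761/1000
8 4 7243/10000
DF(2.5y) is solved at step 5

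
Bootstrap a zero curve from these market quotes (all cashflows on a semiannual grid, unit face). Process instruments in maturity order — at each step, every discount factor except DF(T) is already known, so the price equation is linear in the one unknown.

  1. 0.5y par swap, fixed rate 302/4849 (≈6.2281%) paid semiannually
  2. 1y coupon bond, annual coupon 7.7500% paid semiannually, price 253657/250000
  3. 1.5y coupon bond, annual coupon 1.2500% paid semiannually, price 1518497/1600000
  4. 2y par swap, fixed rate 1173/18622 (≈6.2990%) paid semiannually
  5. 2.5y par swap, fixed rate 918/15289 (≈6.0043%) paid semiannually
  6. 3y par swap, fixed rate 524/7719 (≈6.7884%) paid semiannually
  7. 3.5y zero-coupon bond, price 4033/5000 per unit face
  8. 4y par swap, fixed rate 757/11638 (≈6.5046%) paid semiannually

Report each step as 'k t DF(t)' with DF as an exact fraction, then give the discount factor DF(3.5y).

1 1/2 4849/5000
2 1 4703/5000
3 3/2 9313/10000
4 2 8827/10000
5 5/2 8623/10000
6 3 4083/5000
7 7/2 4033/5000
8 4 7729/10000
DF(3.5y) = 4033/5000 ≈ 0.806600

step 1 [0.5y] swap r/2=151/4849: DF=(1 − 151/4849·(0))/(1+151/4849) = 4849/5000 ≈ 0.969800
step 2 [1y] bond c/2=31/800: DF=(253657/250000 − 31/800·(0.969800))/(1+31/800) = 4703/5000 ≈ 0.940600
step 3 [1.5y] bond c/2=1/160: DF=(1518497/1600000 − 1/160·(0.969800+0.940600))/(1+1/160) = 9313/10000 ≈ 0.931300
step 4 [2y] swap r/2=1173/37244: DF=(1 − 1173/37244·(0.969800+0.940600+0.931300))/(1+1173/37244) = 8827/10000 ≈ 0.882700
step 5 [2.5y] swap r/2=459/15289: DF=(1 − 459/15289·(0.969800+0.940600+0.931300+0.882700))/(1+459/15289) = 8623/10000 ≈ 0.862300
step 6 [3y] swap r/2=262/7719: DF=(1 − 262/7719·(0.969800+0.940600+0.931300+0.882700+0.862300))/(1+262/7719) = 4083/5000 ≈ 0.816600
step 7 [3.5y] zero: DF = P = 4033/5000 ≈ 0.806600
step 8 [4y] swap r/2=757/23276: DF=(1 − 757/23276·(0.969800+0.940600+0.931300+0.882700+0.862300+0.816600+0.806600))/(1+757/23276) = 7729/10000 ≈ 0.772900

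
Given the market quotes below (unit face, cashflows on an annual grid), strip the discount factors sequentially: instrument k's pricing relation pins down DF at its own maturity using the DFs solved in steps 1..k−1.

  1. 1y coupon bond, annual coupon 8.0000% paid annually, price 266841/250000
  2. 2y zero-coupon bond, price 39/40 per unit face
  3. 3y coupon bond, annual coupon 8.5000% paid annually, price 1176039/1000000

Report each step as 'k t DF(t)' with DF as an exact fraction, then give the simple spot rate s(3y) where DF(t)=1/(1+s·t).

1 1 9883/10000
2 2 39/40
3 3 9301/10000
s(3y) = (1/(9301/10000) − 1)/(3) = 233/9301 ≈ 2.5051%

step 1 [1y] bond c/1=2/25: DF=(266841/250000 − 2/25·(0))/(1+2/25) = 9883/10000 ≈ 0.988300
step 2 [2y] zero: DF = P = 39/40 ≈ 0.975000
step 3 [3y] bond c/1=17/200: DF=(1176039/1000000 − 17/200·(0.988300+0.975000))/(1+17/200) = 9301/10000 ≈ 0.930100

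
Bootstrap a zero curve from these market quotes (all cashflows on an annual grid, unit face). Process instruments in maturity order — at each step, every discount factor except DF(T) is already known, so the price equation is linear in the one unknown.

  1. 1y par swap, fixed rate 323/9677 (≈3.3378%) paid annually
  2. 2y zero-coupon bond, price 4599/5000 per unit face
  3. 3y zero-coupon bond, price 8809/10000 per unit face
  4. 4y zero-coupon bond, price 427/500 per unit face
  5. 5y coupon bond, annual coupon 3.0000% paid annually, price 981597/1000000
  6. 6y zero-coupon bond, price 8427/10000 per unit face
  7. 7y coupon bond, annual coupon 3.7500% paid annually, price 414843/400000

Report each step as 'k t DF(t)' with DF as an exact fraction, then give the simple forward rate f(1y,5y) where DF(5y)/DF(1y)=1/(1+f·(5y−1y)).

step 1 [1y] swap r/1=323/9677: DF=(1 − 323/9677·(0))/(1+323/9677) = 9677/10000 ≈ 0.967700
step 2 [2y] zero: DF = P = 4599/5000 ≈ 0.919800
step 3 [3y] zero: DF = P = 8809/10000 ≈ 0.880900
step 4 [4y] zero: DF = P = 427/500 ≈ 0.854000
step 5 [5y] bond c/1=3/100: DF=(981597/1000000 − 3/100·(0.967700+0.919800+0.880900+0.854000))/(1+3/100) = 339/400 ≈ 0.847500
step 6 [6y] zero: DF = P = 8427/10000 ≈ 0.842700
step 7 [7y] bond c/1=3/80: DF=(414843/400000 − 3/80·(0.967700+0.919800+0.880900+0.854000+0.847500+0.842700))/(1+3/80) = 2019/2500 ≈ 0.807600

1 1 9677/10000
2 2 4599/5000
3 3 8809/10000
4 4 427/500
5 5 339/400
6 6 8427/10000
7 7 2019/2500
f(1y,5y) = ((9677/10000)/(339/400) − 1)/(4) = 601/16950 ≈ 3.5457%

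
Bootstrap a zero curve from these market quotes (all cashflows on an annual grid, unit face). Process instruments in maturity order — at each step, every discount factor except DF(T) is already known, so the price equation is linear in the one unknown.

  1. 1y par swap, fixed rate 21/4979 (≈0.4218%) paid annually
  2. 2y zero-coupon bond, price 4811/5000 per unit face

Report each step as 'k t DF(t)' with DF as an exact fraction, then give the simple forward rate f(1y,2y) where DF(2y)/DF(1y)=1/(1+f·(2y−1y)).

step 1 [1y] swap r/1=21/4979: DF=(1 − 21/4979·(0))/(1+21/4979) = 4979/5000 ≈ 0.995800
step 2 [2y] zero: DF = P = 4811/5000 ≈ 0.962200

1 1 4979/5000
2 2 4811/5000
f(1y,2y) = ((4979/5000)/(4811/5000) − 1)/(1) = 168/4811 ≈ 3.4920%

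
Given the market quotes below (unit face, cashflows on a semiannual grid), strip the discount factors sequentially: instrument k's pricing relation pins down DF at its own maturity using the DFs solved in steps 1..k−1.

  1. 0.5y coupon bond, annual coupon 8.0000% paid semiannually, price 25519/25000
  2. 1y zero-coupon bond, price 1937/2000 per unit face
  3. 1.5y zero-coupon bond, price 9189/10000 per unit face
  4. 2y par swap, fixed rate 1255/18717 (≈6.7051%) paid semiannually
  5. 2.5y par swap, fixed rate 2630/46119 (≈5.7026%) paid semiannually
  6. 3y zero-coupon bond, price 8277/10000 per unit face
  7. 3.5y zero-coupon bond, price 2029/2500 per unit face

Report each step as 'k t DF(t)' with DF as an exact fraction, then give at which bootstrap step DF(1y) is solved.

1 1/2 1963/2000
2 1 1937/2000
3 3/2 9189/10000
4 2 1749/2000
5 5/2 1737/2000
6 3 8277/10000
7 7/2 2029/2500
DF(1y) is solved at step 2

step 1 [0.5y] bond c/2=1/25: DF=(25519/25000 − 1/25·(0))/(1+1/25) = 1963/2000 ≈ 0.981500
step 2 [1y] zero: DF = P = 1937/2000 ≈ 0.968500
step 3 [1.5y] zero: DF = P = 9189/10000 ≈ 0.918900
step 4 [2y] swap r/2=1255/37434: DF=(1 − 1255/37434·(0.981500+0.968500+0.918900))/(1+1255/37434) = 1749/2000 ≈ 0.874500
step 5 [2.5y] swap r/2=1315/46119: DF=(1 − 1315/46119·(0.981500+0.968500+0.918900+0.874500))/(1+1315/46119) = 1737/2000 ≈ 0.868500
step 6 [3y] zero: DF = P = 8277/10000 ≈ 0.827700
step 7 [3.5y] zero: DF = P = 2029/2500 ≈ 0.811600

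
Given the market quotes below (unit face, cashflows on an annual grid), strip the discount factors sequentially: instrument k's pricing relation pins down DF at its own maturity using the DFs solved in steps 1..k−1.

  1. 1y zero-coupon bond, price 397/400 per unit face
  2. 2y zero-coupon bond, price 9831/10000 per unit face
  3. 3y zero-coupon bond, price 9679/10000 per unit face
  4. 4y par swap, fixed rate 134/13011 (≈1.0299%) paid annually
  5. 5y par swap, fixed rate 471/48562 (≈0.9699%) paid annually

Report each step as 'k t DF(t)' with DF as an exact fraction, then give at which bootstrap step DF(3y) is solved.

step 1 [1y] zero: DF = P = 397/400 ≈ 0.992500
step 2 [2y] zero: DF = P = 9831/10000 ≈ 0.983100
step 3 [3y] zero: DF = P = 9679/10000 ≈ 0.967900
step 4 [4y] swap r/1=134/13011: DF=(1 − 134/13011·(0.992500+0.983100+0.967900))/(1+134/13011) = 4799/5000 ≈ 0.959800
step 5 [5y] swap r/1=471/48562: DF=(1 − 471/48562·(0.992500+0.983100+0.967900+0.959800))/(1+471/48562) = 9529/10000 ≈ 0.952900

1 1 397/400
2 2 9831/10000
3 3 9679/10000
4 4 4799/5000
5 5 9529/10000
DF(3y) is solved at step 3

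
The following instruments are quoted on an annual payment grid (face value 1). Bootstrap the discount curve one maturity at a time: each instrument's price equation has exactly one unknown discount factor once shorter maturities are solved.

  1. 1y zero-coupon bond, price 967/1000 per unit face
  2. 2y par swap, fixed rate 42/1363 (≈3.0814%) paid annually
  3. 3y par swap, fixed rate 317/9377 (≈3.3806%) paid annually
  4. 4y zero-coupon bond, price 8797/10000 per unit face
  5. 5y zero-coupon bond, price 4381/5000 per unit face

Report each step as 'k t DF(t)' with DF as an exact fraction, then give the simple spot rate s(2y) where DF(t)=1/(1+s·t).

1 1 967/1000
2 2 2353/2500
3 3 9049/10000
4 4 8797/10000
5 5 4381/5000
s(2y) = (1/(2353/2500) − 1)/(2) = 147/4706 ≈ 3.1237%

step 1 [1y] zero: DF = P = 967/1000 ≈ 0.967000
step 2 [2y] swap r/1=42/1363: DF=(1 − 42/1363·(0.967000))/(1+42/1363) = 2353/2500 ≈ 0.941200
step 3 [3y] swap r/1=317/9377: DF=(1 − 317/9377·(0.967000+0.941200))/(1+317/9377) = 9049/10000 ≈ 0.904900
step 4 [4y] zero: DF = P = 8797/10000 ≈ 0.879700
step 5 [5y] zero: DF = P = 4381/5000 ≈ 0.876200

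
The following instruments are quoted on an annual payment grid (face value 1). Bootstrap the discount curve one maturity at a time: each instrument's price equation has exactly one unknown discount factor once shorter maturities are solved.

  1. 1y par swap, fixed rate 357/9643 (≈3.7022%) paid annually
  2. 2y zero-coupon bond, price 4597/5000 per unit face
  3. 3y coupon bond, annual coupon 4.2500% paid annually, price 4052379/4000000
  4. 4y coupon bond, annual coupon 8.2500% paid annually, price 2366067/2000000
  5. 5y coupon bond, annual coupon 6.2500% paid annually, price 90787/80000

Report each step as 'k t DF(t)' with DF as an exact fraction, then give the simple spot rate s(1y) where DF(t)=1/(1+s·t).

1 1 9643/10000
2 2 4597/5000
3 3 179/200
4 4 8811/10000
5 5 533/625
s(1y) = (1/(9643/10000) − 1)/(1) = 357/9643 ≈ 3.7022%

step 1 [1y] swap r/1=357/9643: DF=(1 − 357/9643·(0))/(1+357/9643) = 9643/10000 ≈ 0.964300
step 2 [2y] zero: DF = P = 4597/5000 ≈ 0.919400
step 3 [3y] bond c/1=17/400: DF=(4052379/4000000 − 17/400·(0.964300+0.919400))/(1+17/400) = 179/200 ≈ 0.895000
step 4 [4y] bond c/1=33/400: DF=(2366067/2000000 − 33/400·(0.964300+0.919400+0.895000))/(1+33/400) = 8811/10000 ≈ 0.881100
step 5 [5y] bond c/1=1/16: DF=(90787/80000 − 1/16·(0.964300+0.919400+0.895000+0.881100))/(1+1/16) = 533/625 ≈ 0.852800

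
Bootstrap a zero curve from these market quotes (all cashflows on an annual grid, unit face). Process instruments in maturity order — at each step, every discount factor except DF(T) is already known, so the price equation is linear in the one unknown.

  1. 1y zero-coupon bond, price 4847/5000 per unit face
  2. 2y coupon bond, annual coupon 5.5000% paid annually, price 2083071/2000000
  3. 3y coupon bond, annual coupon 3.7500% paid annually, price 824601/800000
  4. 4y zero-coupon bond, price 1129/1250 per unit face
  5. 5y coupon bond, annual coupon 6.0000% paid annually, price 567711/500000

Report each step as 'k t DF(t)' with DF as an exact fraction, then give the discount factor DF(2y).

step 1 [1y] zero: DF = P = 4847/5000 ≈ 0.969400
step 2 [2y] bond c/1=11/200: DF=(2083071/2000000 − 11/200·(0.969400))/(1+11/200) = 9367/10000 ≈ 0.936700
step 3 [3y] bond c/1=3/80: DF=(824601/800000 − 3/80·(0.969400+0.936700))/(1+3/80) = 4623/5000 ≈ 0.924600
step 4 [4y] zero: DF = P = 1129/1250 ≈ 0.903200
step 5 [5y] bond c/1=3/50: DF=(567711/500000 − 3/50·(0.969400+0.936700+0.924600+0.903200))/(1+3/50) = 4299/5000 ≈ 0.859800

1 1 4847/5000
2 2 9367/10000
3 3 4623/5000
4 4 1129/1250
5 5 4299/5000
DF(2y) = 9367/10000 ≈ 0.936700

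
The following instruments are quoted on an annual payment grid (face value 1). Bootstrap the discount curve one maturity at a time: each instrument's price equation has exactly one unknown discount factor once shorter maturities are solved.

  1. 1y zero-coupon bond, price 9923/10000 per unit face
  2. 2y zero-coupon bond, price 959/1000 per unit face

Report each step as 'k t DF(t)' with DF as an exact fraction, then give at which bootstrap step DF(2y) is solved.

1 1 9923/10000
2 2 959/1000
DF(2y) is solved at step 2

step 1 [1y] zero: DF = P = 9923/10000 ≈ 0.992300
step 2 [2y] zero: DF = P = 959/1000 ≈ 0.959000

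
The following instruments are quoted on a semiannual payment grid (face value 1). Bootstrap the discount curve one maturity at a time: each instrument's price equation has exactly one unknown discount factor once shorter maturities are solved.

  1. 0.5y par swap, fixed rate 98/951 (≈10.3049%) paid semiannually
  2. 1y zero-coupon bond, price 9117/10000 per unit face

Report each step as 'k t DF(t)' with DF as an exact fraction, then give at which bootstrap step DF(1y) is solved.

1 1/2 951/1000
2 1 9117/10000
DF(1y) is solved at step 2

step 1 [0.5y] swap r/2=49/951: DF=(1 − 49/951·(0))/(1+49/951) = 951/1000 ≈ 0.951000
step 2 [1y] zero: DF = P = 9117/10000 ≈ 0.911700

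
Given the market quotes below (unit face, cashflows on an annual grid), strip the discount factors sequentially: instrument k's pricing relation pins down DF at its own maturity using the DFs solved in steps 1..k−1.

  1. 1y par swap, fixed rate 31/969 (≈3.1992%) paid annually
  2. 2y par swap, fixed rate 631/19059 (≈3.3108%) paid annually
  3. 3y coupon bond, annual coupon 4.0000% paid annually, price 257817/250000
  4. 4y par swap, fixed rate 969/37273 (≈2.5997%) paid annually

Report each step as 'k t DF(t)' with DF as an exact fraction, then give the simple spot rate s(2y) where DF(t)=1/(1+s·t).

1 1 969/1000
2 2 9369/10000
3 3 9183/10000
4 4 9031/10000
s(2y) = (1/(9369/10000) − 1)/(2) = 631/18738 ≈ 3.3675%

step 1 [1y] swap r/1=31/969: DF=(1 − 31/969·(0))/(1+31/969) = 969/1000 ≈ 0.969000
step 2 [2y] swap r/1=631/19059: DF=(1 − 631/19059·(0.969000))/(1+631/19059) = 9369/10000 ≈ 0.936900
step 3 [3y] bond c/1=1/25: DF=(257817/250000 − 1/25·(0.969000+0.936900))/(1+1/25) = 9183/10000 ≈ 0.918300
step 4 [4y] swap r/1=969/37273: DF=(1 − 969/37273·(0.969000+0.936900+0.918300))/(1+969/37273) = 9031/10000 ≈ 0.903100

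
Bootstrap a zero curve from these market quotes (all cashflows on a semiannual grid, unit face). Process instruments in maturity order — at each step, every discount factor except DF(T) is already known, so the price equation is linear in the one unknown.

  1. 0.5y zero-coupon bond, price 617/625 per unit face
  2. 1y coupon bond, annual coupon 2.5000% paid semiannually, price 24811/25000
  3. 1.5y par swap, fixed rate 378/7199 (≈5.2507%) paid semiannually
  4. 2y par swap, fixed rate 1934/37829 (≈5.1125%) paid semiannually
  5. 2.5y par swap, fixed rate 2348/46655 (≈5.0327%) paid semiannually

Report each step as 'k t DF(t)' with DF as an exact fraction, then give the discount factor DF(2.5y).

1 1/2 617/625
2 1 121/125
3 3/2 2311/2500
4 2 9033/10000
5 5/2 4413/5000
DF(2.5y) = 4413/5000 ≈ 0.882600

step 1 [0.5y] zero: DF = P = 617/625 ≈ 0.987200
step 2 [1y] bond c/2=1/80: DF=(24811/25000 − 1/80·(0.987200))/(1+1/80) = 121/125 ≈ 0.968000
step 3 [1.5y] swap r/2=189/7199: DF=(1 − 189/7199·(0.987200+0.968000))/(1+189/7199) = 2311/2500 ≈ 0.924400
step 4 [2y] swap r/2=967/37829: DF=(1 − 967/37829·(0.987200+0.968000+0.924400))/(1+967/37829) = 9033/10000 ≈ 0.903300
step 5 [2.5y] swap r/2=1174/46655: DF=(1 − 1174/46655·(0.987200+0.968000+0.924400+0.903300))/(1+1174/46655) = 4413/5000 ≈ 0.882600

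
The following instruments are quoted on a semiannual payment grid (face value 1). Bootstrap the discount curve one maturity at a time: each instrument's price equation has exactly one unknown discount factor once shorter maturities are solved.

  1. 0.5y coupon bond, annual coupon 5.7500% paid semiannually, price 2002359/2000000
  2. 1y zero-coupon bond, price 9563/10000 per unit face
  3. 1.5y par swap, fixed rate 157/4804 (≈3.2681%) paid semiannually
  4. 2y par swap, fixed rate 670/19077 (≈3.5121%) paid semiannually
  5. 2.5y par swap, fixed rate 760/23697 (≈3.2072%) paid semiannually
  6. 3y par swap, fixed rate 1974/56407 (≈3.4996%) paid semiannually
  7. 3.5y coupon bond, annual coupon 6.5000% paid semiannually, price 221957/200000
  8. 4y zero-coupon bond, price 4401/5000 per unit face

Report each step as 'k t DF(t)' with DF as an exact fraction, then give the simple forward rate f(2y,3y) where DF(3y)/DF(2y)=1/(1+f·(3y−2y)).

1 1/2 2433/2500
2 1 9563/10000
3 3/2 9529/10000
4 2 933/1000
5 5/2 231/250
6 3 9013/10000
7 7/2 8973/10000
8 4 4401/5000
f(2y,3y) = ((933/1000)/(9013/10000) − 1)/(1) = 317/9013 ≈ 3.5171%

step 1 [0.5y] bond c/2=23/800: DF=(2002359/2000000 − 23/800·(0))/(1+23/800) = 2433/2500 ≈ 0.973200
step 2 [1y] zero: DF = P = 9563/10000 ≈ 0.956300
step 3 [1.5y] swap r/2=157/9608: DF=(1 − 157/9608·(0.973200+0.956300))/(1+157/9608) = 9529/10000 ≈ 0.952900
step 4 [2y] swap r/2=335/19077: DF=(1 − 335/19077·(0.973200+0.956300+0.952900))/(1+335/19077) = 933/1000 ≈ 0.933000
step 5 [2.5y] swap r/2=380/23697: DF=(1 − 380/23697·(0.973200+0.956300+0.952900+0.933000))/(1+380/23697) = 231/250 ≈ 0.924000
step 6 [3y] swap r/2=987/56407: DF=(1 − 987/56407·(0.973200+0.956300+0.952900+0.933000+0.924000))/(1+987/56407) = 9013/10000 ≈ 0.901300
step 7 [3.5y] bond c/2=13/400: DF=(221957/200000 − 13/400·(0.973200+0.956300+0.952900+0.933000+0.924000+0.901300))/(1+13/400) = 8973/10000 ≈ 0.897300
step 8 [4y] zero: DF = P = 4401/5000 ≈ 0.880200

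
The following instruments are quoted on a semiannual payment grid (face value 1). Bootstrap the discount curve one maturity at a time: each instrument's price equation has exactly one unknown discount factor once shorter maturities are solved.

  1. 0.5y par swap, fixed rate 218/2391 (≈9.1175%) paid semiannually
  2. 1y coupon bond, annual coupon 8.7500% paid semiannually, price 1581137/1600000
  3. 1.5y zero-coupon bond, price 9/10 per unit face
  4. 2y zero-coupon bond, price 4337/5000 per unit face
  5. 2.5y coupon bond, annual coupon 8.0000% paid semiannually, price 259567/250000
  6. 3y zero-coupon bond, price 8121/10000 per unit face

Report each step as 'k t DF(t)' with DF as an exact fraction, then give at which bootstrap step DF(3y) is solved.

step 1 [0.5y] swap r/2=109/2391: DF=(1 − 109/2391·(0))/(1+109/2391) = 2391/2500 ≈ 0.956400
step 2 [1y] bond c/2=7/160: DF=(1581137/1600000 − 7/160·(0.956400))/(1+7/160) = 9067/10000 ≈ 0.906700
step 3 [1.5y] zero: DF = P = 9/10 ≈ 0.900000
step 4 [2y] zero: DF = P = 4337/5000 ≈ 0.867400
step 5 [2.5y] bond c/2=1/25: DF=(259567/250000 − 1/25·(0.956400+0.906700+0.900000+0.867400))/(1+1/25) = 8587/10000 ≈ 0.858700
step 6 [3y] zero: DF = P = 8121/10000 ≈ 0.812100

1 1/2 2391/2500
2 1 9067/10000
3 3/2 9/10
4 2 4337/5000
5 5/2 8587/10000
6 3 8121/10000
DF(3y) is solved at step 6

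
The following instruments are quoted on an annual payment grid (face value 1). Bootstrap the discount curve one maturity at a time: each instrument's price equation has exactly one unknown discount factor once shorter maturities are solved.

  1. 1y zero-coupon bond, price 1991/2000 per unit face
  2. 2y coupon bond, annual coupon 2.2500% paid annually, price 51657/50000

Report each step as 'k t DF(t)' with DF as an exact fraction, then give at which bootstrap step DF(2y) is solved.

1 1 1991/2000
2 2 1977/2000
DF(2y) is solved at step 2

step 1 [1y] zero: DF = P = 1991/2000 ≈ 0.995500
step 2 [2y] bond c/1=9/400: DF=(51657/50000 − 9/400·(0.995500))/(1+9/400) = 1977/2000 ≈ 0.988500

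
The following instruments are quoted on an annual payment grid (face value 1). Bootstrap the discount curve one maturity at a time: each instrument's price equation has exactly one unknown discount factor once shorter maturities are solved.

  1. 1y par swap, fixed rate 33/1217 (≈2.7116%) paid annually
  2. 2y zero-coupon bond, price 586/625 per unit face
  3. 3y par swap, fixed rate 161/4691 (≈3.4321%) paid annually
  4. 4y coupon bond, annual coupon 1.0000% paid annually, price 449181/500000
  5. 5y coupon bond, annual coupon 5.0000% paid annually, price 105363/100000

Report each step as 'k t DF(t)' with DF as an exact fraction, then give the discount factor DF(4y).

1 1 1217/1250
2 2 586/625
3 3 4517/5000
4 4 1077/1250
5 5 2071/2500
DF(4y) = 1077/1250 ≈ 0.861600

step 1 [1y] swap r/1=33/1217: DF=(1 − 33/1217·(0))/(1+33/1217) = 1217/1250 ≈ 0.973600
step 2 [2y] zero: DF = P = 586/625 ≈ 0.937600
step 3 [3y] swap r/1=161/4691: DF=(1 − 161/4691·(0.973600+0.937600))/(1+161/4691) = 4517/5000 ≈ 0.903400
step 4 [4y] bond c/1=1/100: DF=(449181/500000 − 1/100·(0.973600+0.937600+0.903400))/(1+1/100) = 1077/1250 ≈ 0.861600
step 5 [5y] bond c/1=1/20: DF=(105363/100000 − 1/20·(0.973600+0.937600+0.903400+0.861600))/(1+1/20) = 2071/2500 ≈ 0.828400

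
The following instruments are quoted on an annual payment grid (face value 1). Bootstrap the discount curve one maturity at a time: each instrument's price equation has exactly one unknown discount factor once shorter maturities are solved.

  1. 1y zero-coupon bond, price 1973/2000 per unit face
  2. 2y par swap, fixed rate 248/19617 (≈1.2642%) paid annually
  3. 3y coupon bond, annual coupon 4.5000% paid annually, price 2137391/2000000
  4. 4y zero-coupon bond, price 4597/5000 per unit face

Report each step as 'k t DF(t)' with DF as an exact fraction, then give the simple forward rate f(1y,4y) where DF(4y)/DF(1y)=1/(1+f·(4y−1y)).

step 1 [1y] zero: DF = P = 1973/2000 ≈ 0.986500
step 2 [2y] swap r/1=248/19617: DF=(1 − 248/19617·(0.986500))/(1+248/19617) = 1219/1250 ≈ 0.975200
step 3 [3y] bond c/1=9/200: DF=(2137391/2000000 − 9/200·(0.986500+0.975200))/(1+9/200) = 4691/5000 ≈ 0.938200
step 4 [4y] zero: DF = P = 4597/5000 ≈ 0.919400

1 1 1973/2000
2 2 1219/1250
3 3 4691/5000
4 4 4597/5000
f(1y,4y) = ((1973/2000)/(4597/5000) − 1)/(3) = 671/27582 ≈ 2.4327%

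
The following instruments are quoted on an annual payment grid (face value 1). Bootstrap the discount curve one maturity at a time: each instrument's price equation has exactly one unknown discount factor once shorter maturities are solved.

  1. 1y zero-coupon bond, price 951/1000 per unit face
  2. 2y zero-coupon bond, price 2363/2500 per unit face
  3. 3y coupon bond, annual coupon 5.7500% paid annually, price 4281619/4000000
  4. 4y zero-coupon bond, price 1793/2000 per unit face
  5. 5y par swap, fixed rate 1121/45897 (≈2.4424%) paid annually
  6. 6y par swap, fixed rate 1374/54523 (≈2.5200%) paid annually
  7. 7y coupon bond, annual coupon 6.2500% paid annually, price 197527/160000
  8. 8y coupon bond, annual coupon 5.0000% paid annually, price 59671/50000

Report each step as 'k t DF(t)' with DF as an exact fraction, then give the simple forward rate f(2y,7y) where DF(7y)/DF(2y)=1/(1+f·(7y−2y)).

1 1 951/1000
2 2 2363/2500
3 3 9091/10000
4 4 1793/2000
5 5 8879/10000
6 6 4313/5000
7 7 2103/2500
8 8 8369/10000
f(2y,7y) = ((2363/2500)/(2103/2500) − 1)/(5) = 52/2103 ≈ 2.4727%

step 1 [1y] zero: DF = P = 951/1000 ≈ 0.951000
step 2 [2y] zero: DF = P = 2363/2500 ≈ 0.945200
step 3 [3y] bond c/1=23/400: DF=(4281619/4000000 − 23/400·(0.951000+0.945200))/(1+23/400) = 9091/10000 ≈ 0.909100
step 4 [4y] zero: DF = P = 1793/2000 ≈ 0.896500
step 5 [5y] swap r/1=1121/45897: DF=(1 − 1121/45897·(0.951000+0.945200+0.909100+0.896500))/(1+1121/45897) = 8879/10000 ≈ 0.887900
step 6 [6y] swap r/1=1374/54523: DF=(1 − 1374/54523·(0.951000+0.945200+0.909100+0.896500+0.887900))/(1+1374/54523) = 4313/5000 ≈ 0.862600
step 7 [7y] bond c/1=1/16: DF=(197527/160000 − 1/16·(0.951000+0.945200+0.909100+0.896500+0.887900+0.862600))/(1+1/16) = 2103/2500 ≈ 0.841200
step 8 [8y] bond c/1=1/20: DF=(59671/50000 − 1/20·(0.951000+0.945200+0.909100+0.896500+0.887900+0.862600+0.841200))/(1+1/20) = 8369/10000 ≈ 0.836900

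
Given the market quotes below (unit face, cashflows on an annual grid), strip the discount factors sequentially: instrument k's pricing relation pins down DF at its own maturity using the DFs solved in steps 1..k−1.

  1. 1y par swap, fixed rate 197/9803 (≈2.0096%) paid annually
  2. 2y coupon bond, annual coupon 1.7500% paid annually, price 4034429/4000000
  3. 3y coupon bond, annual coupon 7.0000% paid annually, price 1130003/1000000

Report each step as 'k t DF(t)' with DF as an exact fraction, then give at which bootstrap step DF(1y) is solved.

step 1 [1y] swap r/1=197/9803: DF=(1 − 197/9803·(0))/(1+197/9803) = 9803/10000 ≈ 0.980300
step 2 [2y] bond c/1=7/400: DF=(4034429/4000000 − 7/400·(0.980300))/(1+7/400) = 609/625 ≈ 0.974400
step 3 [3y] bond c/1=7/100: DF=(1130003/1000000 − 7/100·(0.980300+0.974400))/(1+7/100) = 4641/5000 ≈ 0.928200

1 1 9803/10000
2 2 609/625
3 3 4641/5000
DF(1y) is solved at step 1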